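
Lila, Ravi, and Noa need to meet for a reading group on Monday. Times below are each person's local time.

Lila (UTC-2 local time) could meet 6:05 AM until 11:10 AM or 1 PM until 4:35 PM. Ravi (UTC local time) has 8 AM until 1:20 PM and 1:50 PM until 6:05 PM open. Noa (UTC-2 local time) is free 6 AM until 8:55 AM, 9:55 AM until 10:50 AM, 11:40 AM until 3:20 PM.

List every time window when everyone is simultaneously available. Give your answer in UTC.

Lila in UTC: 08:05-13:10, 15:00-18:35 (add 2h to convert from UTC-2).
Ravi in UTC: 08:00-13:20, 13:50-18:05.
Noa in UTC: 08:00-10:55, 11:55-12:50, 13:40-17:20 (add 2h to convert from UTC-2).
Lila ∩ Ravi: 08:05-13:10, 15:00-18:05.
Lila ∩ Ravi ∩ Noa: 08:05-10:55, 11:55-12:50, 15:00-17:20.
Those are the intersection windows.

08:05-10:55, 11:55-12:50, 15:00-17:20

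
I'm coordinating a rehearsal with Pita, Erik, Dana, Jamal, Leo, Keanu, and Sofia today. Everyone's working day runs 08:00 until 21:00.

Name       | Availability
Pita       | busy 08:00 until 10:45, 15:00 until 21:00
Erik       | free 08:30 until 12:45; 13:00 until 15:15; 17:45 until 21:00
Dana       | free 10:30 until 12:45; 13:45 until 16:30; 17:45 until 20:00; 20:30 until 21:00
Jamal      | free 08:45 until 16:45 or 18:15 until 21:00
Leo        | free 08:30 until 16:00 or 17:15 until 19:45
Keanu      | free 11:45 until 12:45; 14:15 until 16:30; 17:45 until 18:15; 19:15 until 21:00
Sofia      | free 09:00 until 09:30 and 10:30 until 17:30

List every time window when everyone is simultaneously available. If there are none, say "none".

11:45-12:45, 14:15-15:00

Pita free: 10:45-15:00 (invert busy blocks within the working day).
Erik free: 08:30-12:45, 13:00-15:15, 17:45-21:00.
Dana free: 10:30-12:45, 13:45-16:30, 17:45-20:00, 20:30-21:00.
Jamal free: 08:45-16:45, 18:15-21:00.
Leo free: 08:30-16:00, 17:15-19:45.
Keanu free: 11:45-12:45, 14:15-16:30, 17:45-18:15, 19:15-21:00.
Sofia free: 09:00-09:30, 10:30-17:30.
Pita ∩ Erik: 10:45-12:45, 13:00-15:00.
Pita ∩ Erik ∩ Dana: 10:45-12:45, 13:45-15:00.
Pita ∩ Erik ∩ Dana ∩ Jamal: 10:45-12:45, 13:45-15:00.
Pita ∩ Erik ∩ Dana ∩ Jamal ∩ Leo: 10:45-12:45, 13:45-15:00.
Pita ∩ Erik ∩ Dana ∩ Jamal ∩ Leo ∩ Keanu: 11:45-12:45, 14:15-15:00.
Pita ∩ Erik ∩ Dana ∩ Jamal ∩ Leo ∩ Keanu ∩ Sofia: 11:45-12:45, 14:15-15:00.
So the common availability across everyone is 11:45-12:45, 14:15-15:00.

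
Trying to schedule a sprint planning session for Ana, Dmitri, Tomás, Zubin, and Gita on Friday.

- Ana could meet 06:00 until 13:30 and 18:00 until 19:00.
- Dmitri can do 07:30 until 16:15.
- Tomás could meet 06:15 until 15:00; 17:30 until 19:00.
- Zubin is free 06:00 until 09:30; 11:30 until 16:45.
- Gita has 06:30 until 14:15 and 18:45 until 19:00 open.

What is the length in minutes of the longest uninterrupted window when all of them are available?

Ana ∩ Dmitri: 07:30-13:30.
Ana ∩ Dmitri ∩ Tomás: 07:30-13:30.
Ana ∩ Dmitri ∩ Tomás ∩ Zubin: 07:30-09:30, 11:30-13:30.
Ana ∩ Dmitri ∩ Tomás ∩ Zubin ∩ Gita: 07:30-09:30, 11:30-13:30.
The longest is 07:30-09:30 at 120 minutes.

120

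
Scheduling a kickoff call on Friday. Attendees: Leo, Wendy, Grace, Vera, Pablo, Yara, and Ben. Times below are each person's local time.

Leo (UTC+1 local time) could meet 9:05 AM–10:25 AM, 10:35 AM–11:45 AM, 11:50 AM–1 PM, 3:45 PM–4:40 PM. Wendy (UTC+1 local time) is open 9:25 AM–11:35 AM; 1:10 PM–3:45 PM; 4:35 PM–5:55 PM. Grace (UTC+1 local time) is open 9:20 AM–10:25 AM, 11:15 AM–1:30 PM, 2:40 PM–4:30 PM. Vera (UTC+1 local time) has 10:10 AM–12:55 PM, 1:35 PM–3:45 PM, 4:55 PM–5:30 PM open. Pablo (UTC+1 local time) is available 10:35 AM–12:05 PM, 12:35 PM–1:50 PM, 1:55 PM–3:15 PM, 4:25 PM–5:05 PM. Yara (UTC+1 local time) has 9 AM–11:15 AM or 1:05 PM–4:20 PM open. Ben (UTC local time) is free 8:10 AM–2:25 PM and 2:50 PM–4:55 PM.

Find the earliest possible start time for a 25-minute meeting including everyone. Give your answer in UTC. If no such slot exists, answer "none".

Leo in UTC: 08:05-09:25, 09:35-10:45, 10:50-12:00, 14:45-15:40 (subtract 1h to convert from UTC+1).
Wendy in UTC: 08:25-10:35, 12:10-14:45, 15:35-16:55 (subtract 1h to convert from UTC+1).
Grace in UTC: 08:20-09:25, 10:15-12:30, 13:40-15:30 (subtract 1h to convert from UTC+1).
Vera in UTC: 09:10-11:55, 12:35-14:45, 15:55-16:30 (subtract 1h to convert from UTC+1).
Pablo in UTC: 09:35-11:05, 11:35-12:50, 12:55-14:15, 15:25-16:05 (subtract 1h to convert from UTC+1).
Yara in UTC: 08:00-10:15, 12:05-15:20 (subtract 1h to convert from UTC+1).
Ben in UTC: 08:10-14:25, 14:50-16:55.
Leo ∩ Wendy: 08:25-09:25, 09:35-10:35, 15:35-15:40.
Leo ∩ Wendy ∩ Grace: 08:25-09:25, 10:15-10:35.
Leo ∩ Wendy ∩ Grace ∩ Vera: 09:10-09:25, 10:15-10:35.
Leo ∩ Wendy ∩ Grace ∩ Vera ∩ Pablo: 10:15-10:35.
Leo ∩ Wendy ∩ Grace ∩ Vera ∩ Pablo ∩ Yara: ∅.
Leo ∩ Wendy ∩ Grace ∩ Vera ∩ Pablo ∩ Yara ∩ Ben: ∅.
There is no time when everyone is free.
No common window is at least 25 minutes long.

none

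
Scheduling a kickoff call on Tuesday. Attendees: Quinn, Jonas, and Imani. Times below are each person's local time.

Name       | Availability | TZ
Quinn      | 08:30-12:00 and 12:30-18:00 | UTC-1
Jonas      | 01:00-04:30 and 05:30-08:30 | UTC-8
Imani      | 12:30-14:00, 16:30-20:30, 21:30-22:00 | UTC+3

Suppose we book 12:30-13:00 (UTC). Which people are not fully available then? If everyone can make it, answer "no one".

Imani, Jonas

Quinn in UTC: 09:30-13:00, 13:30-19:00 (add 1h to convert from UTC-1).
Jonas in UTC: 09:00-12:30, 13:30-16:30 (add 8h to convert from UTC-8).
Imani in UTC: 09:30-11:00, 13:30-17:30, 18:30-19:00 (subtract 3h to convert from UTC+3).
Quinn: free for 12:30-13:00. Jonas: not fully free for 12:30-13:00. Imani: not fully free for 12:30-13:00.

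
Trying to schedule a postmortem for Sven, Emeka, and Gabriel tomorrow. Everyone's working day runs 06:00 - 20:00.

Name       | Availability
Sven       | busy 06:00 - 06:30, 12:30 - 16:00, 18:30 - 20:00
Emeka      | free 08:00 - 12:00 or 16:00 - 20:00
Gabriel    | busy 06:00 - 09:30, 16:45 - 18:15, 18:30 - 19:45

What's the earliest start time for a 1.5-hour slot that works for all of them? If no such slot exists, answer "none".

Sven free: 06:30-12:30, 16:00-18:30 (invert busy blocks within the working day).
Emeka free: 08:00-12:00, 16:00-20:00.
Gabriel free: 09:30-16:45, 18:15-18:30, 19:45-20:00 (invert busy blocks within the working day).
Sven ∩ Emeka: 08:00-12:00, 16:00-18:30.
Sven ∩ Emeka ∩ Gabriel: 09:30-12:00, 16:00-16:45, 18:15-18:30.
The first common window of at least 90 minutes is 09:30-12:00, so the earliest start is 09:30.

09:30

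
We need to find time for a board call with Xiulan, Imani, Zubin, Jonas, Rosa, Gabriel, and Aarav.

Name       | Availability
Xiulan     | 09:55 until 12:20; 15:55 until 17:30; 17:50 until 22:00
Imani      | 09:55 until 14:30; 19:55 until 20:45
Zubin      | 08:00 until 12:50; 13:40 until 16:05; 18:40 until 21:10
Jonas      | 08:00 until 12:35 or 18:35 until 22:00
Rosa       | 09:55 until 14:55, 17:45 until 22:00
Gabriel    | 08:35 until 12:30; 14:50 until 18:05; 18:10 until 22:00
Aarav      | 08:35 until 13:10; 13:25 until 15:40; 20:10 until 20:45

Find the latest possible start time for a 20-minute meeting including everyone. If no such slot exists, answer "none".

Xiulan ∩ Imani: 09:55-12:20, 19:55-20:45.
Xiulan ∩ Imani ∩ Zubin: 09:55-12:20, 19:55-20:45.
Xiulan ∩ Imani ∩ Zubin ∩ Jonas: 09:55-12:20, 19:55-20:45.
Xiulan ∩ Imani ∩ Zubin ∩ Jonas ∩ Rosa: 09:55-12:20, 19:55-20:45.
Xiulan ∩ Imani ∩ Zubin ∩ Jonas ∩ Rosa ∩ Gabriel: 09:55-12:20, 19:55-20:45.
Xiulan ∩ Imani ∩ Zubin ∩ Jonas ∩ Rosa ∩ Gabriel ∩ Aarav: 09:55-12:20, 20:10-20:45.
So the common availability across everyone is 09:55-12:20, 20:10-20:45.
The last common window of at least 20 minutes is 20:10-20:45; a 20-minute meeting can start as late as 20:25 and still end by 20:45.

20:25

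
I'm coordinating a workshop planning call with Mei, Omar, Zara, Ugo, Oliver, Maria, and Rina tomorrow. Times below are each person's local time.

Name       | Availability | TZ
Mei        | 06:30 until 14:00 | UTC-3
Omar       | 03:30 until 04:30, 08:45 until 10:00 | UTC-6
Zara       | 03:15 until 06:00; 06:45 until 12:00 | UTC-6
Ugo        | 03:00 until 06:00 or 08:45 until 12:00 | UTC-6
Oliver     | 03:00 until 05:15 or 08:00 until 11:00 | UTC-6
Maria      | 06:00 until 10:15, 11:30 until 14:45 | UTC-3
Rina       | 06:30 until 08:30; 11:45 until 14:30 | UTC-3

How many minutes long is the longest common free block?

Mei in UTC: 09:30-17:00 (add 3h to convert from UTC-3).
Omar in UTC: 09:30-10:30, 14:45-16:00 (add 6h to convert from UTC-6).
Zara in UTC: 09:15-12:00, 12:45-18:00 (add 6h to convert from UTC-6).
Ugo in UTC: 09:00-12:00, 14:45-18:00 (add 6h to convert from UTC-6).
Oliver in UTC: 09:00-11:15, 14:00-17:00 (add 6h to convert from UTC-6).
Maria in UTC: 09:00-13:15, 14:30-17:45 (add 3h to convert from UTC-3).
Rina in UTC: 09:30-11:30, 14:45-17:30 (add 3h to convert from UTC-3).
Mei ∩ Omar: 09:30-10:30, 14:45-16:00.
Mei ∩ Omar ∩ Zara: 09:30-10:30, 14:45-16:00.
Mei ∩ Omar ∩ Zara ∩ Ugo: 09:30-10:30, 14:45-16:00.
Mei ∩ Omar ∩ Zara ∩ Ugo ∩ Oliver: 09:30-10:30, 14:45-16:00.
Mei ∩ Omar ∩ Zara ∩ Ugo ∩ Oliver ∩ Maria: 09:30-10:30, 14:45-16:00.
Mei ∩ Omar ∩ Zara ∩ Ugo ∩ Oliver ∩ Maria ∩ Rina: 09:30-10:30, 14:45-16:00.
So the common availability across everyone is 09:30-10:30, 14:45-16:00.
The longest is 14:45-16:00 at 75 minutes.

75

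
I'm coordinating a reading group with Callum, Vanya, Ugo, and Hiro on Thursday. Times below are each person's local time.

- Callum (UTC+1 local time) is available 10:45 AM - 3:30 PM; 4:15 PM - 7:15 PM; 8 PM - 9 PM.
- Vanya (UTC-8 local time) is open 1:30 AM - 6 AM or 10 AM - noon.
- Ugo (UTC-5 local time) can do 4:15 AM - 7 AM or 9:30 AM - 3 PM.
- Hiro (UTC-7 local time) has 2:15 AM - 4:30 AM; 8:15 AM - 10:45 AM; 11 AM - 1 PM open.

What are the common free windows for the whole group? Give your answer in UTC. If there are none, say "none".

Callum in UTC: 09:45-14:30, 15:15-18:15, 19:00-20:00 (subtract 1h to convert from UTC+1).
Vanya in UTC: 09:30-14:00, 18:00-20:00 (add 8h to convert from UTC-8).
Ugo in UTC: 09:15-12:00, 14:30-20:00 (add 5h to convert from UTC-5).
Hiro in UTC: 09:15-11:30, 15:15-17:45, 18:00-20:00 (add 7h to convert from UTC-7).
Callum ∩ Vanya: 09:45-14:00, 18:00-18:15, 19:00-20:00.
Callum ∩ Vanya ∩ Ugo: 09:45-12:00, 18:00-18:15, 19:00-20:00.
Callum ∩ Vanya ∩ Ugo ∩ Hiro: 09:45-11:30, 18:00-18:15, 19:00-20:00.

09:45-11:30, 18:00-18:15, 19:00-20:00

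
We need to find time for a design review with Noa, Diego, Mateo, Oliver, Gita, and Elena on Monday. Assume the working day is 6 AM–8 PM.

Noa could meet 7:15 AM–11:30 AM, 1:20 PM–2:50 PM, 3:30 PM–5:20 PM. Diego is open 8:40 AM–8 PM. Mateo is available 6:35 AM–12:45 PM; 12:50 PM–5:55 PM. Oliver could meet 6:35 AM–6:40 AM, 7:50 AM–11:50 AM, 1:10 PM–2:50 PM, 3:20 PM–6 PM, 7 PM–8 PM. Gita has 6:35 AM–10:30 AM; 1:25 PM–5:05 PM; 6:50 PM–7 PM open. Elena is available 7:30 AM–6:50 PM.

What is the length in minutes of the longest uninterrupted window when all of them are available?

Noa ∩ Diego: 08:40-11:30, 13:20-14:50, 15:30-17:20.
Noa ∩ Diego ∩ Mateo: 08:40-11:30, 13:20-14:50, 15:30-17:20.
Noa ∩ Diego ∩ Mateo ∩ Oliver: 08:40-11:30, 13:20-14:50, 15:30-17:20.
Noa ∩ Diego ∩ Mateo ∩ Oliver ∩ Gita: 08:40-10:30, 13:25-14:50, 15:30-17:05.
Noa ∩ Diego ∩ Mateo ∩ Oliver ∩ Gita ∩ Elena: 08:40-10:30, 13:25-14:50, 15:30-17:05.
The longest is 08:40-10:30 at 110 minutes.

110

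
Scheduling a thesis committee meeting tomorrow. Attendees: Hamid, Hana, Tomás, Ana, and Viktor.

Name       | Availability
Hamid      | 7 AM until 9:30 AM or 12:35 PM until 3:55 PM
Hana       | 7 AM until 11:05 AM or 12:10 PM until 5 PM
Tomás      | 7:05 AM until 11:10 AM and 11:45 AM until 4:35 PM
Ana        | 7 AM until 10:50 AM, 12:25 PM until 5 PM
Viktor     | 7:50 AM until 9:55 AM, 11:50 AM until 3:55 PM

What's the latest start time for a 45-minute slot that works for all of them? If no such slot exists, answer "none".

Hamid ∩ Hana: 07:00-09:30, 12:35-15:55.
Hamid ∩ Hana ∩ Tomás: 07:05-09:30, 12:35-15:55.
Hamid ∩ Hana ∩ Tomás ∩ Ana: 07:05-09:30, 12:35-15:55.
Hamid ∩ Hana ∩ Tomás ∩ Ana ∩ Viktor: 07:50-09:30, 12:35-15:55.
Those are the intersection windows.
The last common window of at least 45 minutes is 12:35-15:55; a 45-minute meeting can start as late as 15:10 and still end by 15:55.

15:10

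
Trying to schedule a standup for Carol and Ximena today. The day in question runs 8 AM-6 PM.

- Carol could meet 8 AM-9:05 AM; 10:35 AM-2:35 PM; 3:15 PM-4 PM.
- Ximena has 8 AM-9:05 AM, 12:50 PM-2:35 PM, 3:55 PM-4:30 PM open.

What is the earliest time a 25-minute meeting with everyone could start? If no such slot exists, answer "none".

08:00

Carol ∩ Ximena: 08:00-09:05, 12:50-14:35, 15:55-16:00.
So the common availability across everyone is 08:00-09:05, 12:50-14:35, 15:55-16:00.
The first common window of at least 25 minutes is 08:00-09:05, so the earliest start is 08:00.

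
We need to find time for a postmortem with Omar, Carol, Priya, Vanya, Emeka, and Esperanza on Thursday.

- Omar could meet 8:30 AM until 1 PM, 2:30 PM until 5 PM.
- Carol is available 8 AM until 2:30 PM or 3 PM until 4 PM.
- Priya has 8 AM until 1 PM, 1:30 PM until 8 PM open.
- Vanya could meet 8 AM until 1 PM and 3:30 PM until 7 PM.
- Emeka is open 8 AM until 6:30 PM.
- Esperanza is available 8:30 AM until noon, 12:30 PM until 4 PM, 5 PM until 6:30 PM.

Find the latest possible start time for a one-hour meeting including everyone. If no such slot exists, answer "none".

Omar ∩ Carol: 08:30-13:00, 15:00-16:00.
Omar ∩ Carol ∩ Priya: 08:30-13:00, 15:00-16:00.
Omar ∩ Carol ∩ Priya ∩ Vanya: 08:30-13:00, 15:30-16:00.
Omar ∩ Carol ∩ Priya ∩ Vanya ∩ Emeka: 08:30-13:00, 15:30-16:00.
Omar ∩ Carol ∩ Priya ∩ Vanya ∩ Emeka ∩ Esperanza: 08:30-12:00, 12:30-13:00, 15:30-16:00.
The last common window of at least 60 minutes is 08:30-12:00; a 60-minute meeting can start as late as 11:00 and still end by 12:00.

11:00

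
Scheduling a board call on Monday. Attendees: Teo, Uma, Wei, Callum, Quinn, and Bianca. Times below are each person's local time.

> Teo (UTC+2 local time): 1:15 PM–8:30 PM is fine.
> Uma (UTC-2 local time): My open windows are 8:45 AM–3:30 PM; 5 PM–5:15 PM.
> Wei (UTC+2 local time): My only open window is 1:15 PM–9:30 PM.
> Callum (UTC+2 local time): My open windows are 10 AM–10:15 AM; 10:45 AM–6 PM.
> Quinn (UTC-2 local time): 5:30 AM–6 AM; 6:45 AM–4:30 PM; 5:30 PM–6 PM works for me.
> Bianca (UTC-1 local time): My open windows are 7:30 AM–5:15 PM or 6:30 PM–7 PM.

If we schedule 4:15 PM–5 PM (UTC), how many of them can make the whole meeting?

5

Teo in UTC: 11:15-18:30 (subtract 2h to convert from UTC+2).
Uma in UTC: 10:45-17:30, 19:00-19:15 (add 2h to convert from UTC-2).
Wei in UTC: 11:15-19:30 (subtract 2h to convert from UTC+2).
Callum in UTC: 08:00-08:15, 08:45-16:00 (subtract 2h to convert from UTC+2).
Quinn in UTC: 07:30-08:00, 08:45-18:30, 19:30-20:00 (add 2h to convert from UTC-2).
Bianca in UTC: 08:30-18:15, 19:30-20:00 (add 1h to convert from UTC-1).
Teo, Uma, Wei, Quinn, and Bianca can make the full 16:15-17:00 slot — that's 5.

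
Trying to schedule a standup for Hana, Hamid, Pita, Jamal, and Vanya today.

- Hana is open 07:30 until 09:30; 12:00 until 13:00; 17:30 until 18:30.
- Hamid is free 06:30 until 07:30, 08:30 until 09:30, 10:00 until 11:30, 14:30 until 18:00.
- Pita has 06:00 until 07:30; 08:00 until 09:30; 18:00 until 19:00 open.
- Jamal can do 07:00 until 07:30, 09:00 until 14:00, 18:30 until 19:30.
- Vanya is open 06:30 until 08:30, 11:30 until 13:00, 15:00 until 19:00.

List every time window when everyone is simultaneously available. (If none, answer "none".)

none

Hana ∩ Hamid: 08:30-09:30, 17:30-18:00.
Hana ∩ Hamid ∩ Pita: 08:30-09:30.
Hana ∩ Hamid ∩ Pita ∩ Jamal: 09:00-09:30.
Hana ∩ Hamid ∩ Pita ∩ Jamal ∩ Vanya: ∅.
There is no time when everyone is free.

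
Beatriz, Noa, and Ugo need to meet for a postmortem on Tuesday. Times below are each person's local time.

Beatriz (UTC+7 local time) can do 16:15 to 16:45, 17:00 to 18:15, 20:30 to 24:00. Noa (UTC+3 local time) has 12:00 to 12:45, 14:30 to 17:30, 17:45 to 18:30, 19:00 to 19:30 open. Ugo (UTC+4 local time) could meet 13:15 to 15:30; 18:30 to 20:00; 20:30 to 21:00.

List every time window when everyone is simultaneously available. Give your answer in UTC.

Beatriz in UTC: 09:15-09:45, 10:00-11:15, 13:30-17:00 (subtract 7h to convert from UTC+7).
Noa in UTC: 09:00-09:45, 11:30-14:30, 14:45-15:30, 16:00-16:30 (subtract 3h to convert from UTC+3).
Ugo in UTC: 09:15-11:30, 14:30-16:00, 16:30-17:00 (subtract 4h to convert from UTC+4).
Beatriz ∩ Noa: 09:15-09:45, 13:30-14:30, 14:45-15:30, 16:00-16:30.
Beatriz ∩ Noa ∩ Ugo: 09:15-09:45, 14:45-15:30.

09:15-09:45, 14:45-15:30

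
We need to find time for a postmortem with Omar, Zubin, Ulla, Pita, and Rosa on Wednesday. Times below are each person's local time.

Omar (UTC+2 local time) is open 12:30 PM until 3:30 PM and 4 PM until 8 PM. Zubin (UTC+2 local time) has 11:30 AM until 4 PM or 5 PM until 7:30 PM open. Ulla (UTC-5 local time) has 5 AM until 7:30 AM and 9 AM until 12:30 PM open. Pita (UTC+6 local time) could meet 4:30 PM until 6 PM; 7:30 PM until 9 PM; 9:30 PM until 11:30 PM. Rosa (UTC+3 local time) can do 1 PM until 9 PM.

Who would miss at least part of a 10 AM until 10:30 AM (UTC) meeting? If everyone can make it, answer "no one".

Omar in UTC: 10:30-13:30, 14:00-18:00 (subtract 2h to convert from UTC+2).
Zubin in UTC: 09:30-14:00, 15:00-17:30 (subtract 2h to convert from UTC+2).
Ulla in UTC: 10:00-12:30, 14:00-17:30 (add 5h to convert from UTC-5).
Pita in UTC: 10:30-12:00, 13:30-15:00, 15:30-17:30 (subtract 6h to convert from UTC+6).
Rosa in UTC: 10:00-18:00 (subtract 3h to convert from UTC+3).
Omar: not fully free for 10:00-10:30. Zubin: free for 10:00-10:30. Ulla: free for 10:00-10:30. Pita: not fully free for 10:00-10:30. Rosa: free for 10:00-10:30.

Omar, Pita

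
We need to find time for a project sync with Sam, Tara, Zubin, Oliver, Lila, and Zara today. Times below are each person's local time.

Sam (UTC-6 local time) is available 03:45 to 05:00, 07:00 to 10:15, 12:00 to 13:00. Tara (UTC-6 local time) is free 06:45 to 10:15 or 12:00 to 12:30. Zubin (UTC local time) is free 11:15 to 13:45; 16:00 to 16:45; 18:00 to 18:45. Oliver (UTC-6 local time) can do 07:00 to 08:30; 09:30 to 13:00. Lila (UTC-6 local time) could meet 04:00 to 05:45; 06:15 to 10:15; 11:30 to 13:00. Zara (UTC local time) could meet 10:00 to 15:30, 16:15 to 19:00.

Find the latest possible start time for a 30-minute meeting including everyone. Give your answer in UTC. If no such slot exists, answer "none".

18:00

Sam in UTC: 09:45-11:00, 13:00-16:15, 18:00-19:00 (add 6h to convert from UTC-6).
Tara in UTC: 12:45-16:15, 18:00-18:30 (add 6h to convert from UTC-6).
Zubin in UTC: 11:15-13:45, 16:00-16:45, 18:00-18:45.
Oliver in UTC: 13:00-14:30, 15:30-19:00 (add 6h to convert from UTC-6).
Lila in UTC: 10:00-11:45, 12:15-16:15, 17:30-19:00 (add 6h to convert from UTC-6).
Zara in UTC: 10:00-15:30, 16:15-19:00.
Sam ∩ Tara: 13:00-16:15, 18:00-18:30.
Sam ∩ Tara ∩ Zubin: 13:00-13:45, 16:00-16:15, 18:00-18:30.
Sam ∩ Tara ∩ Zubin ∩ Oliver: 13:00-13:45, 16:00-16:15, 18:00-18:30.
Sam ∩ Tara ∩ Zubin ∩ Oliver ∩ Lila: 13:00-13:45, 16:00-16:15, 18:00-18:30.
Sam ∩ Tara ∩ Zubin ∩ Oliver ∩ Lila ∩ Zara: 13:00-13:45, 18:00-18:30.
So the common availability across everyone is 13:00-13:45, 18:00-18:30.
The last common window of at least 30 minutes is 18:00-18:30; a 30-minute meeting can start as late as 18:00 and still end by 18:30.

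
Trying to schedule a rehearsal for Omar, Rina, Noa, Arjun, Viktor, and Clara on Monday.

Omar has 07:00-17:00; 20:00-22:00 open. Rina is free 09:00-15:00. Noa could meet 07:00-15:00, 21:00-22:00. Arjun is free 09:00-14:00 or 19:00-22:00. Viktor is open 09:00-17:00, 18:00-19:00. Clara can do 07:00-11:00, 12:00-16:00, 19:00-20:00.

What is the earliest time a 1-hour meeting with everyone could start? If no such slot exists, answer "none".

Omar ∩ Rina: 09:00-15:00.
Omar ∩ Rina ∩ Noa: 09:00-15:00.
Omar ∩ Rina ∩ Noa ∩ Arjun: 09:00-14:00.
Omar ∩ Rina ∩ Noa ∩ Arjun ∩ Viktor: 09:00-14:00.
Omar ∩ Rina ∩ Noa ∩ Arjun ∩ Viktor ∩ Clara: 09:00-11:00, 12:00-14:00.
The first common window of at least 60 minutes is 09:00-11:00, so the earliest start is 09:00.

09:00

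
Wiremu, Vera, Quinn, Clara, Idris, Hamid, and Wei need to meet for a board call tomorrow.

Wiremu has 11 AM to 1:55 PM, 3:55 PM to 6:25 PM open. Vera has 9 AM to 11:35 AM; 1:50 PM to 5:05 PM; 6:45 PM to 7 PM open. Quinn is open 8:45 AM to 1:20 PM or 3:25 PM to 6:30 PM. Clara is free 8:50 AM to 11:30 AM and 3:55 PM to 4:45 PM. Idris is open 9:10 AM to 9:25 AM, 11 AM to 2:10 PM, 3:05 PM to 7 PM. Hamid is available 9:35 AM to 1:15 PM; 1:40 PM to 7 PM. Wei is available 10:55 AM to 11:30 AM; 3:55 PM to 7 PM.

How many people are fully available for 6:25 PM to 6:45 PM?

3

Idris, Hamid, and Wei can make the full 18:25-18:45 slot — that's 3.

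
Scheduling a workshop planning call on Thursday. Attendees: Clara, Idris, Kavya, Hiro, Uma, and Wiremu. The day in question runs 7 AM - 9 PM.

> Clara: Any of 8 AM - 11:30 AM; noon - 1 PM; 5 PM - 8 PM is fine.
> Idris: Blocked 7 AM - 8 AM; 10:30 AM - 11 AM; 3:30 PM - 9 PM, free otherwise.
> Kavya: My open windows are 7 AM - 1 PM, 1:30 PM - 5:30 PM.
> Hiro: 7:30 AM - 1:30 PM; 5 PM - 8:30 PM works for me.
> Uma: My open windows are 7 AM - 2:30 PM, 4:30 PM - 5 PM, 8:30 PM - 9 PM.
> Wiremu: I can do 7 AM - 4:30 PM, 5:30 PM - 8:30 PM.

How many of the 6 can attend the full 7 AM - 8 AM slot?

3

Clara free: 08:00-11:30, 12:00-13:00, 17:00-20:00.
Idris free: 08:00-10:30, 11:00-15:30 (invert busy blocks within the working day).
Kavya free: 07:00-13:00, 13:30-17:30.
Hiro free: 07:30-13:30, 17:00-20:30.
Uma free: 07:00-14:30, 16:30-17:00, 20:30-21:00.
Wiremu free: 07:00-16:30, 17:30-20:30.
Kavya, Uma, and Wiremu can make the full 07:00-08:00 slot — that's 3.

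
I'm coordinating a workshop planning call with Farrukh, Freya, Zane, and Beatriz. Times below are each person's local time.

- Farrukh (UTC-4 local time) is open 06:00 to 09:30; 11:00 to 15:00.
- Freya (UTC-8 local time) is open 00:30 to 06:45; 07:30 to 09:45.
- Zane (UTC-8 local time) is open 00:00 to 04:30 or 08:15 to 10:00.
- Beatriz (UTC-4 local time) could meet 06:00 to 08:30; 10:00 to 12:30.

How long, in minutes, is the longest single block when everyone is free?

150

Farrukh in UTC: 10:00-13:30, 15:00-19:00 (add 4h to convert from UTC-4).
Freya in UTC: 08:30-14:45, 15:30-17:45 (add 8h to convert from UTC-8).
Zane in UTC: 08:00-12:30, 16:15-18:00 (add 8h to convert from UTC-8).
Beatriz in UTC: 10:00-12:30, 14:00-16:30 (add 4h to convert from UTC-4).
Farrukh ∩ Freya: 10:00-13:30, 15:30-17:45.
Farrukh ∩ Freya ∩ Zane: 10:00-12:30, 16:15-17:45.
Farrukh ∩ Freya ∩ Zane ∩ Beatriz: 10:00-12:30, 16:15-16:30.
So the common availability across everyone is 10:00-12:30, 16:15-16:30.
The longest is 10:00-12:30 at 150 minutes.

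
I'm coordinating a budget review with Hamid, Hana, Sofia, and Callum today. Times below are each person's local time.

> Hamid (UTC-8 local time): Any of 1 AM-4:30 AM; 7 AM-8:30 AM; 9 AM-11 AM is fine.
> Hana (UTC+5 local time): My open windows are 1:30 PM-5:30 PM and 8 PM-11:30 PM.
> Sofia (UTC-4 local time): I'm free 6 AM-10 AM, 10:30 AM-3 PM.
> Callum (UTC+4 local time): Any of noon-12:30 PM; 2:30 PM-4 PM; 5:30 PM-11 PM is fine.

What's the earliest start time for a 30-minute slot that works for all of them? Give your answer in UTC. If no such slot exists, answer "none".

10:30

Hamid in UTC: 09:00-12:30, 15:00-16:30, 17:00-19:00 (add 8h to convert from UTC-8).
Hana in UTC: 08:30-12:30, 15:00-18:30 (subtract 5h to convert from UTC+5).
Sofia in UTC: 10:00-14:00, 14:30-19:00 (add 4h to convert from UTC-4).
Callum in UTC: 08:00-08:30, 10:30-12:00, 13:30-19:00 (subtract 4h to convert from UTC+4).
Hamid ∩ Hana: 09:00-12:30, 15:00-16:30, 17:00-18:30.
Hamid ∩ Hana ∩ Sofia: 10:00-12:30, 15:00-16:30, 17:00-18:30.
Hamid ∩ Hana ∩ Sofia ∩ Callum: 10:30-12:00, 15:00-16:30, 17:00-18:30.
The first common window of at least 30 minutes is 10:30-12:00, so the earliest start is 10:30.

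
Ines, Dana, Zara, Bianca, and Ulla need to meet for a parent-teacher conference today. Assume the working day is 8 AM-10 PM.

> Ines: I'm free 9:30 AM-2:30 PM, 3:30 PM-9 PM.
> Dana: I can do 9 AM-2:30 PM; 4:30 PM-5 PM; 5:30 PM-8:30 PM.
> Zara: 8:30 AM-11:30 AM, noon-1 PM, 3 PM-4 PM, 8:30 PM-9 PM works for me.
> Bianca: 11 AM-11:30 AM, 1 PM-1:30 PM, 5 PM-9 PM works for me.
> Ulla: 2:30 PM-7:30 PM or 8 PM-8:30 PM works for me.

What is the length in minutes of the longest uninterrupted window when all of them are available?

Ines ∩ Dana: 09:30-14:30, 16:30-17:00, 17:30-20:30.
Ines ∩ Dana ∩ Zara: 09:30-11:30, 12:00-13:00.
Ines ∩ Dana ∩ Zara ∩ Bianca: 11:00-11:30.
Ines ∩ Dana ∩ Zara ∩ Bianca ∩ Ulla: ∅.
There is no time when everyone is free.
No common window exists, so the longest block is 0 minutes.

0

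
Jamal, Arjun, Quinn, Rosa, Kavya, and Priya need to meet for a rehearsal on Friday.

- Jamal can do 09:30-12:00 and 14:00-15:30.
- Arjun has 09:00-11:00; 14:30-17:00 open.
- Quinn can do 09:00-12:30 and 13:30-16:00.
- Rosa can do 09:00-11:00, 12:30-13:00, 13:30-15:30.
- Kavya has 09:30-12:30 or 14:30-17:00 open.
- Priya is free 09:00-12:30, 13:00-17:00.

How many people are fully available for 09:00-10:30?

4

Arjun, Quinn, Rosa, and Priya can make the full 09:00-10:30 slot — that's 4.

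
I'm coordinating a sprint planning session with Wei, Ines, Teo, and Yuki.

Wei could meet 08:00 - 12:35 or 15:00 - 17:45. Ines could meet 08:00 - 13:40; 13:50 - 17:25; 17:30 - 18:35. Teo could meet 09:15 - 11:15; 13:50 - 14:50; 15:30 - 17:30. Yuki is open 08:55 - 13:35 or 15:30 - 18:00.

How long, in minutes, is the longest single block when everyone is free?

Wei ∩ Ines: 08:00-12:35, 15:00-17:25, 17:30-17:45.
Wei ∩ Ines ∩ Teo: 09:15-11:15, 15:30-17:25.
Wei ∩ Ines ∩ Teo ∩ Yuki: 09:15-11:15, 15:30-17:25.
The longest is 09:15-11:15 at 120 minutes.

120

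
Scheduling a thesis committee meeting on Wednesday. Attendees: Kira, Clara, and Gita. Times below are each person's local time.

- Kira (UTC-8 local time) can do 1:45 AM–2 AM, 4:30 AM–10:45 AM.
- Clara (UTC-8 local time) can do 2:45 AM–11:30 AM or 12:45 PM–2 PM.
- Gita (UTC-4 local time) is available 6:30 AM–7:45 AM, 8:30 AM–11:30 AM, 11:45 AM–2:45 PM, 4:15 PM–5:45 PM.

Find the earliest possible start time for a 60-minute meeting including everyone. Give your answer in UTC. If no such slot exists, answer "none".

Kira in UTC: 09:45-10:00, 12:30-18:45 (add 8h to convert from UTC-8).
Clara in UTC: 10:45-19:30, 20:45-22:00 (add 8h to convert from UTC-8).
Gita in UTC: 10:30-11:45, 12:30-15:30, 15:45-18:45, 20:15-21:45 (add 4h to convert from UTC-4).
Kira ∩ Clara: 12:30-18:45.
Kira ∩ Clara ∩ Gita: 12:30-15:30, 15:45-18:45.
Those are the intersection windows.
The first common window of at least 60 minutes is 12:30-15:30, so the earliest start is 12:30.

12:30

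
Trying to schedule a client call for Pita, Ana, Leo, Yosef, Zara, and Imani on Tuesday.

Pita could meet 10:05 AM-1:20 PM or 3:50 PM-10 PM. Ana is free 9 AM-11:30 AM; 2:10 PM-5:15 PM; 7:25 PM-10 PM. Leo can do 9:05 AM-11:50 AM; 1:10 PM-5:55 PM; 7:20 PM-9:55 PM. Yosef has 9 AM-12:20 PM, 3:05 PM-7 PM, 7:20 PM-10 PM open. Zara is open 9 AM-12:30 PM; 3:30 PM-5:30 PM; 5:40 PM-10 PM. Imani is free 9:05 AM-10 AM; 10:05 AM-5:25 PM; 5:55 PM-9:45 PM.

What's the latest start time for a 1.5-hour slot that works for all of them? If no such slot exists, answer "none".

20:15

Pita ∩ Ana: 10:05-11:30, 15:50-17:15, 19:25-22:00.
Pita ∩ Ana ∩ Leo: 10:05-11:30, 15:50-17:15, 19:25-21:55.
Pita ∩ Ana ∩ Leo ∩ Yosef: 10:05-11:30, 15:50-17:15, 19:25-21:55.
Pita ∩ Ana ∩ Leo ∩ Yosef ∩ Zara: 10:05-11:30, 15:50-17:15, 19:25-21:55.
Pita ∩ Ana ∩ Leo ∩ Yosef ∩ Zara ∩ Imani: 10:05-11:30, 15:50-17:15, 19:25-21:45.
So the common availability across everyone is 10:05-11:30, 15:50-17:15, 19:25-21:45.
The last common window of at least 90 minutes is 19:25-21:45; a 90-minute meeting can start as late as 20:15 and still end by 21:45.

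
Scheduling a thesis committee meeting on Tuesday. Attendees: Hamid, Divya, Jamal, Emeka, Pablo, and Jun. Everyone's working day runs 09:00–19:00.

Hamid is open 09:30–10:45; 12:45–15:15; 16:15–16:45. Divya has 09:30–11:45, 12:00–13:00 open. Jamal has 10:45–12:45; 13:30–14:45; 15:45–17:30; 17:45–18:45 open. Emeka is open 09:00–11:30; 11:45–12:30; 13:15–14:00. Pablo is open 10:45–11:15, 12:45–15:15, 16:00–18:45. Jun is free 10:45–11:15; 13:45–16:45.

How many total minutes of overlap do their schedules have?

0

Hamid ∩ Divya: 09:30-10:45, 12:45-13:00.
Hamid ∩ Divya ∩ Jamal: ∅.
Hamid ∩ Divya ∩ Jamal ∩ Emeka: ∅.
Hamid ∩ Divya ∩ Jamal ∩ Emeka ∩ Pablo: ∅.
Hamid ∩ Divya ∩ Jamal ∩ Emeka ∩ Pablo ∩ Jun: ∅.
There is no time when everyone is free.
There is no common window, so the total is 0 minutes.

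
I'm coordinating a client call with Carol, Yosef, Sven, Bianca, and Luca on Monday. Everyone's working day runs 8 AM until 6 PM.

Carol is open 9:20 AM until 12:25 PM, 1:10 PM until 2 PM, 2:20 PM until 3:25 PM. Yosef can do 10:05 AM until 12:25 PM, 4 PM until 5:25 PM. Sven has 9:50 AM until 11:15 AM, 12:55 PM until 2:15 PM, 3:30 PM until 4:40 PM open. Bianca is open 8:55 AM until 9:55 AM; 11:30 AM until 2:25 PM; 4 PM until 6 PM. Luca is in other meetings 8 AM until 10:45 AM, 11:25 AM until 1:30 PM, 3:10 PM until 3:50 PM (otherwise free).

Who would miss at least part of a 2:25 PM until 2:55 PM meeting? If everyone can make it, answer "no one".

Bianca, Sven, Yosef

Carol free: 09:20-12:25, 13:10-14:00, 14:20-15:25.
Yosef free: 10:05-12:25, 16:00-17:25.
Sven free: 09:50-11:15, 12:55-14:15, 15:30-16:40.
Bianca free: 08:55-09:55, 11:30-14:25, 16:00-18:00.
Luca free: 10:45-11:25, 13:30-15:10, 15:50-18:00 (invert busy blocks within the working day).
Carol: free for 14:25-14:55. Yosef: not fully free for 14:25-14:55. Sven: not fully free for 14:25-14:55. Bianca: not fully free for 14:25-14:55. Luca: free for 14:25-14:55.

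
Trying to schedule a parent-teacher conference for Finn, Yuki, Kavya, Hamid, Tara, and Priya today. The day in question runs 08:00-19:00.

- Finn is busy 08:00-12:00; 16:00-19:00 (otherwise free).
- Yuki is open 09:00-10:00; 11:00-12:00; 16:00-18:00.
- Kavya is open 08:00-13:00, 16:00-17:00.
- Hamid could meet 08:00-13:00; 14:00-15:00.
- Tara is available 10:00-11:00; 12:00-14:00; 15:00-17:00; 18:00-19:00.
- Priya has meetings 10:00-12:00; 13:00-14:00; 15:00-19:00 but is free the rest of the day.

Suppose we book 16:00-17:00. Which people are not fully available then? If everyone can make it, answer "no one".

Finn, Hamid, Priya

Finn free: 12:00-16:00 (invert busy blocks within the working day).
Yuki free: 09:00-10:00, 11:00-12:00, 16:00-18:00.
Kavya free: 08:00-13:00, 16:00-17:00.
Hamid free: 08:00-13:00, 14:00-15:00.
Tara free: 10:00-11:00, 12:00-14:00, 15:00-17:00, 18:00-19:00.
Priya free: 08:00-10:00, 12:00-13:00, 14:00-15:00 (invert busy blocks within the working day).
Finn: not fully free for 16:00-17:00. Yuki: free for 16:00-17:00. Kavya: free for 16:00-17:00. Hamid: not fully free for 16:00-17:00. Tara: free for 16:00-17:00. Priya: not fully free for 16:00-17:00.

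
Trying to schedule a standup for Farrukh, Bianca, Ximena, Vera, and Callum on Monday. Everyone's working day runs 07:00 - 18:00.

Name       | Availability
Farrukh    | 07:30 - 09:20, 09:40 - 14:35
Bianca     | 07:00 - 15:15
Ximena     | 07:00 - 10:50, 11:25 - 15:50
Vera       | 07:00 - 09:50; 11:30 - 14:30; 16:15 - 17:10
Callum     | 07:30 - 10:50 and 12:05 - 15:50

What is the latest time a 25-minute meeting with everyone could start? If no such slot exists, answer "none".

Farrukh ∩ Bianca: 07:30-09:20, 09:40-14:35.
Farrukh ∩ Bianca ∩ Ximena: 07:30-09:20, 09:40-10:50, 11:25-14:35.
Farrukh ∩ Bianca ∩ Ximena ∩ Vera: 07:30-09:20, 09:40-09:50, 11:30-14:30.
Farrukh ∩ Bianca ∩ Ximena ∩ Vera ∩ Callum: 07:30-09:20, 09:40-09:50, 12:05-14:30.
The last common window of at least 25 minutes is 12:05-14:30; a 25-minute meeting can start as late as 14:05 and still end by 14:30.

14:05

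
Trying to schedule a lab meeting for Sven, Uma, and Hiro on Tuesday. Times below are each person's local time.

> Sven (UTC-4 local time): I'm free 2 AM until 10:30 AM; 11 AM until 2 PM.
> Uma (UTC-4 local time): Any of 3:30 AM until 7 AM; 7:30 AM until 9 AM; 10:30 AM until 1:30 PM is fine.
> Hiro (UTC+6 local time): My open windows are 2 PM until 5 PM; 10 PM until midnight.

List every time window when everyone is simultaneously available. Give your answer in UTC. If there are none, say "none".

08:00-11:00, 16:00-17:30

Sven in UTC: 06:00-14:30, 15:00-18:00 (add 4h to convert from UTC-4).
Uma in UTC: 07:30-11:00, 11:30-13:00, 14:30-17:30 (add 4h to convert from UTC-4).
Hiro in UTC: 08:00-11:00, 16:00-18:00 (subtract 6h to convert from UTC+6).
Sven ∩ Uma: 07:30-11:00, 11:30-13:00, 15:00-17:30.
Sven ∩ Uma ∩ Hiro: 08:00-11:00, 16:00-17:30.
Those are the intersection windows.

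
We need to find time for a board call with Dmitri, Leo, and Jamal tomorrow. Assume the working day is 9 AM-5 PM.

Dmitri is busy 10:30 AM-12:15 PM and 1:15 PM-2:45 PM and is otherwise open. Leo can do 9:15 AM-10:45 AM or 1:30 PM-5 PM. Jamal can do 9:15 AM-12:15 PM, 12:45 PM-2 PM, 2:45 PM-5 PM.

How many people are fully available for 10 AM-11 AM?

Dmitri free: 09:00-10:30, 12:15-13:15, 14:45-17:00 (invert busy blocks within the working day).
Leo free: 09:15-10:45, 13:30-17:00.
Jamal free: 09:15-12:15, 12:45-14:00, 14:45-17:00.
Jamal can make the full 10:00-11:00 slot — that's 1.

1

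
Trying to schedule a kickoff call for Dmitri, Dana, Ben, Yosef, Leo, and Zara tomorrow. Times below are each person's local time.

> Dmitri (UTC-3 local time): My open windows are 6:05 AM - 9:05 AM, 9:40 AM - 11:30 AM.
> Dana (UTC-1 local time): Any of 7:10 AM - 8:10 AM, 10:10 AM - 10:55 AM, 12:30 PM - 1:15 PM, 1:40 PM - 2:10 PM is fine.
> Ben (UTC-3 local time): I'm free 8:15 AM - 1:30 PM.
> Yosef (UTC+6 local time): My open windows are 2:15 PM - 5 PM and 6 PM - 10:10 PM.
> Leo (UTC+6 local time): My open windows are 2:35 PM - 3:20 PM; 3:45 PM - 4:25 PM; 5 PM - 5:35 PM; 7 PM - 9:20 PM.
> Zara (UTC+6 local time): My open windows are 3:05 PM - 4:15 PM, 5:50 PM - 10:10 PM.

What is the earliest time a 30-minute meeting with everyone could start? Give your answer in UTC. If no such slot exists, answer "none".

13:30

Dmitri in UTC: 09:05-12:05, 12:40-14:30 (add 3h to convert from UTC-3).
Dana in UTC: 08:10-09:10, 11:10-11:55, 13:30-14:15, 14:40-15:10 (add 1h to convert from UTC-1).
Ben in UTC: 11:15-16:30 (add 3h to convert from UTC-3).
Yosef in UTC: 08:15-11:00, 12:00-16:10 (subtract 6h to convert from UTC+6).
Leo in UTC: 08:35-09:20, 09:45-10:25, 11:00-11:35, 13:00-15:20 (subtract 6h to convert from UTC+6).
Zara in UTC: 09:05-10:15, 11:50-16:10 (subtract 6h to convert from UTC+6).
Dmitri ∩ Dana: 09:05-09:10, 11:10-11:55, 13:30-14:15.
Dmitri ∩ Dana ∩ Ben: 11:15-11:55, 13:30-14:15.
Dmitri ∩ Dana ∩ Ben ∩ Yosef: 13:30-14:15.
Dmitri ∩ Dana ∩ Ben ∩ Yosef ∩ Leo: 13:30-14:15.
Dmitri ∩ Dana ∩ Ben ∩ Yosef ∩ Leo ∩ Zara: 13:30-14:15.
The first common window of at least 30 minutes is 13:30-14:15, so the earliest start is 13:30.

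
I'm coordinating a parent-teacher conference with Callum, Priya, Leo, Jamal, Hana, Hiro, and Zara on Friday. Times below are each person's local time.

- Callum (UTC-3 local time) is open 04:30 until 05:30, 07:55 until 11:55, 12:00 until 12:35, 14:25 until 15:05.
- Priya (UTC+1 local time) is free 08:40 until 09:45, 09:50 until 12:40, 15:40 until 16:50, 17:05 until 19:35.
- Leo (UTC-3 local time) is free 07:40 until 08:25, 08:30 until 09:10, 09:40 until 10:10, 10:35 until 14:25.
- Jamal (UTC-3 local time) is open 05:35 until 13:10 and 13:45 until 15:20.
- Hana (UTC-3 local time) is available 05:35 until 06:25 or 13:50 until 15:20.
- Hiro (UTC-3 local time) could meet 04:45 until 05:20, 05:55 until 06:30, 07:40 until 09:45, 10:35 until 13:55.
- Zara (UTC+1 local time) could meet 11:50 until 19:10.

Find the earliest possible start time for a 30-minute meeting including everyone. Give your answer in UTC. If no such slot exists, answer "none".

none

Callum in UTC: 07:30-08:30, 10:55-14:55, 15:00-15:35, 17:25-18:05 (add 3h to convert from UTC-3).
Priya in UTC: 07:40-08:45, 08:50-11:40, 14:40-15:50, 16:05-18:35 (subtract 1h to convert from UTC+1).
Leo in UTC: 10:40-11:25, 11:30-12:10, 12:40-13:10, 13:35-17:25 (add 3h to convert from UTC-3).
Jamal in UTC: 08:35-16:10, 16:45-18:20 (add 3h to convert from UTC-3).
Hana in UTC: 08:35-09:25, 16:50-18:20 (add 3h to convert from UTC-3).
Hiro in UTC: 07:45-08:20, 08:55-09:30, 10:40-12:45, 13:35-16:55 (add 3h to convert from UTC-3).
Zara in UTC: 10:50-18:10 (subtract 1h to convert from UTC+1).
Callum ∩ Priya: 07:40-08:30, 10:55-11:40, 14:40-14:55, 15:00-15:35, 17:25-18:05.
Callum ∩ Priya ∩ Leo: 10:55-11:25, 11:30-11:40, 14:40-14:55, 15:00-15:35.
Callum ∩ Priya ∩ Leo ∩ Jamal: 10:55-11:25, 11:30-11:40, 14:40-14:55, 15:00-15:35.
Callum ∩ Priya ∩ Leo ∩ Jamal ∩ Hana: ∅.
Callum ∩ Priya ∩ Leo ∩ Jamal ∩ Hana ∩ Hiro: ∅.
Callum ∩ Priya ∩ Leo ∩ Jamal ∩ Hana ∩ Hiro ∩ Zara: ∅.
There is no time when everyone is free.
No common window is at least 30 minutes long.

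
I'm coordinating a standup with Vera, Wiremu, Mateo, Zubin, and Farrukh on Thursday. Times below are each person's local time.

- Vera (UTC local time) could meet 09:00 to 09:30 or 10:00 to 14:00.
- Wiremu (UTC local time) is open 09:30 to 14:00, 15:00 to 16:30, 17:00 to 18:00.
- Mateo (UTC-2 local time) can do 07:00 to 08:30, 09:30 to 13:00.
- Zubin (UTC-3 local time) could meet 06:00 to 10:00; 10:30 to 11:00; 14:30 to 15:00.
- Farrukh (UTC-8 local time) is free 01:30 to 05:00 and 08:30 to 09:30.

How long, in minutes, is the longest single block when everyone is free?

90

Vera in UTC: 09:00-09:30, 10:00-14:00.
Wiremu in UTC: 09:30-14:00, 15:00-16:30, 17:00-18:00.
Mateo in UTC: 09:00-10:30, 11:30-15:00 (add 2h to convert from UTC-2).
Zubin in UTC: 09:00-13:00, 13:30-14:00, 17:30-18:00 (add 3h to convert from UTC-3).
Farrukh in UTC: 09:30-13:00, 16:30-17:30 (add 8h to convert from UTC-8).
Vera ∩ Wiremu: 10:00-14:00.
Vera ∩ Wiremu ∩ Mateo: 10:00-10:30, 11:30-14:00.
Vera ∩ Wiremu ∩ Mateo ∩ Zubin: 10:00-10:30, 11:30-13:00, 13:30-14:00.
Vera ∩ Wiremu ∩ Mateo ∩ Zubin ∩ Farrukh: 10:00-10:30, 11:30-13:00.
The longest is 11:30-13:00 at 90 minutes.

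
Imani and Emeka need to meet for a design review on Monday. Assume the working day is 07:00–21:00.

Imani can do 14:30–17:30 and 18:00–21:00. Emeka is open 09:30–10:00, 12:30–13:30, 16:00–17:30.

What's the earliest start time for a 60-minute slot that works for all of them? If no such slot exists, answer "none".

Imani ∩ Emeka: 16:00-17:30.
The first common window of at least 60 minutes is 16:00-17:30, so the earliest start is 16:00.

16:00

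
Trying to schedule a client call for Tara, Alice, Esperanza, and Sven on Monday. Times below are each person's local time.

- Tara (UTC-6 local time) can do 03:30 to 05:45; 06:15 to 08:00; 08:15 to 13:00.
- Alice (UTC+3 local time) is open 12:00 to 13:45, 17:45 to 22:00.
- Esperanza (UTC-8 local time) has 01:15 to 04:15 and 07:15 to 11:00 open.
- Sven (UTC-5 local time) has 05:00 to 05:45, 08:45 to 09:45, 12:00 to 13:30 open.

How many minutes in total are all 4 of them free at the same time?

Tara in UTC: 09:30-11:45, 12:15-14:00, 14:15-19:00 (add 6h to convert from UTC-6).
Alice in UTC: 09:00-10:45, 14:45-19:00 (subtract 3h to convert from UTC+3).
Esperanza in UTC: 09:15-12:15, 15:15-19:00 (add 8h to convert from UTC-8).
Sven in UTC: 10:00-10:45, 13:45-14:45, 17:00-18:30 (add 5h to convert from UTC-5).
Tara ∩ Alice: 09:30-10:45, 14:45-19:00.
Tara ∩ Alice ∩ Esperanza: 09:30-10:45, 15:15-19:00.
Tara ∩ Alice ∩ Esperanza ∩ Sven: 10:00-10:45, 17:00-18:30.
Those are the intersection windows.
Summing the common windows: 45 + 90 = 135 minutes.

135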